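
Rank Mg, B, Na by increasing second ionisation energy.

Mg < B < Na

IE_2 is the cost of taking one more electron from the +1 cation: Mg⁺ still has 1 valence electron; B⁺ still has 2 valence electrons; Na⁺ is the bare [Ne] core.
Pulling an electron out of a noble-gas core costs far more than removing a remaining valence electron, so Na sits at the high end of IE_2.
Valence configurations: Mg⁺ [Ne]3s¹, B⁺ [He]2s².
The numbers (kJ/mol): Mg 1451, B 2427, Na 4562.
So the second ionization energies run Mg < B < Na.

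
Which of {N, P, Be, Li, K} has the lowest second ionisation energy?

Be

The second ionization energy removes an electron from the +1 ion. For each element: N⁺ still has 4 valence electrons; P⁺ still has 4 valence electrons; Be⁺ still has 1 valence electron; Li⁺ is the bare [He] core; K⁺ is the bare [Ar] core.
Core electrons are held far more tightly than valence electrons, so K and Li top the IE_2 order.
Valence configurations: N⁺ [He]2s²2p², P⁺ [Ne]3s²3p², Be⁺ [He]2s¹.
The numbers (kJ/mol): N 2856, P 1907, Be 1757, Li 7298, K 3052.
So the second ionization energies run Be < P < N < K < Li.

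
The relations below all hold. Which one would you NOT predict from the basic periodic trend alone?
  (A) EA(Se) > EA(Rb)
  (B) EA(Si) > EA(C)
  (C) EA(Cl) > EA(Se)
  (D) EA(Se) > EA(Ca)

(B)

The general trend: electron affinity increases across a period and decreases down a group.
(A) Se (period 4, group 16) vs Rb (period 5, group 1): the stated order agrees with the simple trend.
(B) Si (period 3, group 14) vs C (period 2, group 14): the stated order contradicts the simple trend.
(C) Cl (period 3, group 17) vs Se (period 4, group 16): the stated order agrees with the simple trend.
(D) Se (period 4, group 16) vs Ca (period 4, group 2): the stated order agrees with the simple trend.
The exception is (B): Si's larger, more diffuse 3p orbitals accept an added electron slightly more readily than C's compact 2p.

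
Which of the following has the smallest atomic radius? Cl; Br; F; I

F

F is in period 2, group 17; Cl is in period 3, group 17; Br is in period 4, group 17; I is in period 5, group 17.
Moving right in a period, electrons are added to the same shell under a stronger nuclear pull, so atoms get smaller; moving down, a new shell is opened and atoms get larger.
All are in group 17, so atomic radius increases down the group.
The smallest atomic radius among these belongs to F.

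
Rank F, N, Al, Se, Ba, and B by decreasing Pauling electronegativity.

F, N, Se, B, Al, Ba

Smaller atoms with higher effective nuclear charge are more electronegative.
These span different periods and groups, so the two trends combine.
Al > Ba: relative to Ba, both the across-period and down-group shifts push Al's electronegativity up.
B > Al: B sits above Al in group 13, so the down-group effect alone puts B higher.
Se > B: the two effects oppose for this pair; the across-period effect wins (2.55 vs 2.04).
N > Se: the two effects oppose for this pair; the down-group effect wins (3.04 vs 2.55).
F > N: both are in period 2; the period trend gives F the larger value.
For reference (Pauling): B 2.04, N 3.04, F 3.98, Al 1.61, Se 2.55, Ba 0.89.
So from highest to lowest: F > N > Se > B > Al > Ba.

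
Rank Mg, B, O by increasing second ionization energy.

Mg < B < O

After 1 electron has been removed, what remains? Mg⁺ still has 1 valence electron; B⁺ still has 2 valence electrons; O⁺ still has 5 valence electrons.
All are still removing valence electrons, so compare the +1 ions as you would atoms: IE_2 generally rises across a period (higher Z_eff) and falls down a group (larger shell), subject to the usual subshell exceptions.
Valence configurations: Mg⁺ [Ne]3s¹, B⁺ [He]2s², O⁺ [He]2s²2p³.
Approximate IE_2 values (kJ/mol): Mg 1451, B 2427, O 3388.
Hence IE_2: Mg < B < O.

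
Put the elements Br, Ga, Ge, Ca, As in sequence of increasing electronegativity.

Ca, Ga, Ge, As, Br

Ca is in period 4, group 2; Ga is in period 4, group 13; Ge is in period 4, group 14; As is in period 4, group 15; Br is in period 4, group 17.
EN rises left→right (higher Z_eff, smaller atoms) and falls top→bottom (larger, more shielded atoms).
All lie in period 4, so electronegativity increases left to right.
So from lowest to highest: Ca < Ga < Ge < As < Br.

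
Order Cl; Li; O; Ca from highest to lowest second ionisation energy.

Li, O, Cl, Ca

Consider each +1 ion: Cl⁺ still has 6 valence electrons; Li⁺ is the bare [He] core; O⁺ still has 5 valence electrons; Ca⁺ still has 1 valence electron.
Core electrons are held far more tightly than valence electrons, so Li tops the IE_2 order.
Valence configurations: Cl⁺ [Ne]3s²3p⁴, O⁺ [He]2s²2p³, Ca⁺ [Ar]4s¹.
The numbers (kJ/mol): Cl 2298, Li 7298, O 3388, Ca 1145.
So the second ionization energies run Ca < Cl < O < Li.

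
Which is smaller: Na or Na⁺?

Na⁺

Forming Na⁺ removes 1 electron from Na. Fewer electrons for the same nuclear charge means less shielding and a higher Z_eff on the remaining electrons, and for main-group metals the entire outer shell is lost.
A cation is smaller than its parent atom: Na⁺ < Na.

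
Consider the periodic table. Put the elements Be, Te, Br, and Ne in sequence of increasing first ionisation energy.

Removing the outermost electron gets harder across a period and easier down a group.
These span different periods and groups, so the two trends combine.
Be > Te: the two effects oppose for this pair; the down-group effect wins (900 vs 869 kJ/mol).
Br > Be: the two effects oppose for this pair; the across-period effect wins (1140 vs 900 kJ/mol).
Ne > Br: both effects reinforce here, so Ne is clearly the higher of the two.
Tabulated first ionization energy (kJ/mol): Be 900, Ne 2081, Br 1140, Te 869.
So from lowest to highest: Te < Be < Br < Ne.

Te, Be, Br, Ne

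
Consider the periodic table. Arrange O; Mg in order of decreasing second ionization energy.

The second ionization energy removes an electron from the +1 ion. For each element: O⁺ still has 5 valence electrons; Mg⁺ still has 1 valence electron.
All are still removing valence electrons, so compare the +1 ions as you would atoms: IE_2 generally rises across a period (higher Z_eff) and falls down a group (larger shell), subject to the usual subshell exceptions.
Valence configurations: O⁺ [He]2s²2p³, Mg⁺ [Ne]3s¹.
The numbers (kJ/mol): O 3388, Mg 1451.
Overall IE_2 order: Mg < O.

O > Mg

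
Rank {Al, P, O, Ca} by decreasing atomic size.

Ca > Al > P > O

O is in period 2, group 16; Al is in period 3, group 13; P is in period 3, group 15; Ca is in period 4, group 2.
Moving right in a period, electrons are added to the same shell under a stronger nuclear pull, so atoms get smaller; moving down, a new shell is opened and atoms get larger.
These span different periods and groups, so the two trends combine.
P > O: relative to O, both the across-period and down-group shifts push P's atomic radius up.
Al > P: Al lies to the left of P in period 3, so the across-period effect alone puts Al larger.
Ca > Al: relative to Al, both the across-period and down-group shifts push Ca's atomic radius up.
Tabulated atomic radius (pm): O 63, Al 126, P 111, Ca 171.
So from largest to smallest: Ca > Al > P > O.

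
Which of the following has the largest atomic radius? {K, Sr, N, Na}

N is in period 2, group 15; Na is in period 3, group 1; K is in period 4, group 1; Sr is in period 5, group 2.
Moving right in a period, electrons are added to the same shell under a stronger nuclear pull, so atoms get smaller; moving down, a new shell is opened and atoms get larger.
These span different periods and groups, so the two trends combine.
Na > N: both effects reinforce here, so Na is clearly the larger of the two.
Sr > Na: period and group pull opposite ways; the down-group shift dominates (185 vs 155 pm).
K > Sr: the two effects oppose for this pair; the across-period effect wins (196 vs 185 pm).
Approximate values (pm): N 71, Na 155, K 196, Sr 185.
The largest atomic radius among these belongs to K.

K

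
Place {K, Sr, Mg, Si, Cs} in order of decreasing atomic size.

Mg is in period 3, group 2; Si is in period 3, group 14; K is in period 4, group 1; Sr is in period 5, group 2; Cs is in period 6, group 1.
Moving right in a period, electrons are added to the same shell under a stronger nuclear pull, so atoms get smaller; moving down, a new shell is opened and atoms get larger.
Here both period and group differ, so the two effects have to be weighed against each other.
Mg > Si: both are in period 3; the period trend gives Mg the larger value.
Sr > Mg: Sr sits below Mg in group 2, so the down-group effect alone puts Sr larger.
K > Sr: the two effects oppose for this pair; the across-period effect wins (196 vs 185 pm).
Cs > K: they share group 1; the group trend gives Cs the larger value.
Approximate values (pm): Mg 139, Si 116, K 196, Sr 185, Cs 232.
So from largest to smallest: Cs > K > Sr > Mg > Si.

Cs > K > Sr > Mg > Si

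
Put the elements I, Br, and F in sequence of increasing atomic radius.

F, Br, I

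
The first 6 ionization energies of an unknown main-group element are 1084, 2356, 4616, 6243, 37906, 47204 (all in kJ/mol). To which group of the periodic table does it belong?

Look for the largest jump between consecutive ionization energies: IE5/IE4 ≈ 6.1, far larger than any earlier ratio.
That jump marks the point where a core electron is being removed. So the atom has 4 valence electrons.
A main-group element with 4 valence electrons is in group 14.

Group 14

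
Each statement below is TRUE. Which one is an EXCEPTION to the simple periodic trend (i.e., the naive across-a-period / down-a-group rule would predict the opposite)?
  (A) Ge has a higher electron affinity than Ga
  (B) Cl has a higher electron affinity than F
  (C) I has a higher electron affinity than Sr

(B)

The general trend: electron affinity increases across a period and decreases down a group.
(A) Ge (period 4, group 14) vs Ga (period 4, group 13): the stated order agrees with the simple trend.
(B) Cl (period 3, group 17) vs F (period 2, group 17): the stated order contradicts the simple trend.
(C) I (period 5, group 17) vs Sr (period 5, group 2): the stated order agrees with the simple trend.
The exception is (B): F's small 2p subshell makes the incoming electron feel strong e⁻–e⁻ repulsion, so Cl actually releases more energy on gaining an electron.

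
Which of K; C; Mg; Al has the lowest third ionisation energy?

Al

After 2 electrons have been removed, what remains? K²⁺ is already 1 electron into the core; C²⁺ still has 2 valence electrons; Mg²⁺ is the bare [Ne] core; Al²⁺ still has 1 valence electron.
Usually core removal costs more than valence removal, but here the competition is close: a tightly held n=2 valence electron can cost more to remove than an n=3 core electron, so the actual values have to decide it.
Valence configurations: C²⁺ [He]2s², Al²⁺ [Ne]3s¹.
Tabulated IE_3 (kJ/mol): K 4420, C 4620, Mg 7733, Al 2745.
Hence IE_3: Al < K < C < Mg.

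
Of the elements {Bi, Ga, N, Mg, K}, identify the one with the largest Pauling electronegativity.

N

N is in period 2, group 15; Mg is in period 3, group 2; K is in period 4, group 1; Ga is in period 4, group 13; Bi is in period 6, group 15.
Atoms toward the upper right of the periodic table pull bonding electrons most strongly.
These span different periods and groups, so the two trends combine.
Mg > K: relative to K, both the across-period and down-group shifts push Mg's electronegativity up.
Ga > Mg: period and group pull opposite ways; the across-period shift dominates (1.81 vs 1.31).
Bi > Ga: period and group pull opposite ways; the across-period shift dominates (2.02 vs 1.81).
N > Bi: N sits above Bi in group 15, so the down-group effect alone puts N higher.
For reference (Pauling): N 3.04, Mg 1.31, K 0.82, Ga 1.81, Bi 2.02.
The largest Pauling electronegativity among these belongs to N.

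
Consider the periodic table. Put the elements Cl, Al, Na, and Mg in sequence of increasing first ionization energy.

Na is in period 3, group 1; Mg is in period 3, group 2; Al is in period 3, group 13; Cl is in period 3, group 17.
First ionization energy rises across a period (greater Z_eff holds electrons more tightly) and falls down a group (valence electrons are farther from the nucleus).
All lie in period 3; the across-period trend (first ionization energy increases left to right) applies, with the exception below.
Note the exception: Mg has a higher first ionization energy than Al, contrary to the simple trend — Al's single 3p electron is easier to remove than one from Mg's filled 3s².
Approximate values (kJ/mol): Na 496, Mg 738, Al 578, Cl 1251.
So from lowest to highest: Na < Al < Mg < Cl.

Na, Al, Mg, Cl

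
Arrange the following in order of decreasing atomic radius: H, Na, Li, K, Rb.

Rb > K > Na > Li > H

H is in period 1, group 1; Li is in period 2, group 1; Na is in period 3, group 1; K is in period 4, group 1; Rb is in period 5, group 1.
Atomic radius shrinks across a period as nuclear charge pulls the same shell inward, and grows down a group as new shells are added.
All are in group 1, so atomic radius increases down the group.
So from largest to smallest: Rb > K > Na > Li > H.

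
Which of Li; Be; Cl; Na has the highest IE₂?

Li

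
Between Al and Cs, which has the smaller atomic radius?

Al

Al is in period 3, group 13; Cs is in period 6, group 1.
Across a period the added protons contract the valence shell; down a group each new principal shell makes the atom larger.
These span different periods and groups, so the two trends combine.
Cs > Al: both effects reinforce here, so Cs is clearly the larger of the two.
Tabulated atomic radius (pm): Al 126, Cs 232.
So Al has the smaller atomic radius (Al < Cs).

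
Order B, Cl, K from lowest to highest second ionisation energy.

Consider each +1 ion: B⁺ still has 2 valence electrons; Cl⁺ still has 6 valence electrons; K⁺ is the bare [Ar] core.
Breaking into a closed-shell core is much more expensive than removing a leftover valence electron — K has the largest IE_2 here.
Valence configurations: B⁺ [He]2s², Cl⁺ [Ne]3s²3p⁴.
Tabulated IE_2 (kJ/mol): B 2427, Cl 2298, K 3052.
Putting it together, IE_2: Cl < B < K.

Cl < B < K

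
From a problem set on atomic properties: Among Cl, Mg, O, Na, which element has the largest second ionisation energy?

The second ionization energy removes an electron from the +1 ion. For each element: Cl⁺ still has 6 valence electrons; Mg⁺ still has 1 valence electron; O⁺ still has 5 valence electrons; Na⁺ is the bare [Ne] core.
Breaking into a closed-shell core is much more expensive than removing a leftover valence electron — Na has the largest IE_2 here.
Valence configurations: Cl⁺ [Ne]3s²3p⁴, Mg⁺ [Ne]3s¹, O⁺ [He]2s²2p³.
The numbers (kJ/mol): Cl 2298, Mg 1451, O 3388, Na 4562.
Putting it together, IE_2: Mg < Cl < O < Na.

Na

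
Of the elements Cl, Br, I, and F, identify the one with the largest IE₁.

F

F is in period 2, group 17; Cl is in period 3, group 17; Br is in period 4, group 17; I is in period 5, group 17.
IE₁ increases left→right with effective nuclear charge and decreases top→bottom as the valence shell moves farther out.
All are in group 17, so first ionization energy increases up the group.
The largest IE₁ among these belongs to F.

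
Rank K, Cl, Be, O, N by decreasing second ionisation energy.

IE_2 is the cost of taking one more electron from the +1 cation: K⁺ is the bare [Ar] core; Cl⁺ still has 6 valence electrons; Be⁺ still has 1 valence electron; O⁺ still has 5 valence electrons; N⁺ still has 4 valence electrons.
Usually core removal costs more than valence removal, but here the competition is close: a tightly held n=2 valence electron can cost more to remove than an n=3 core electron, so the actual values have to decide it.
Valence configurations: Cl⁺ [Ne]3s²3p⁴, Be⁺ [He]2s¹, O⁺ [He]2s²2p³, N⁺ [He]2s²2p².
Tabulated IE_2 (kJ/mol): K 3052, Cl 2298, Be 1757, O 3388, N 2856.
Hence IE_2: Be < Cl < N < K < O.

O, K, N, Cl, Be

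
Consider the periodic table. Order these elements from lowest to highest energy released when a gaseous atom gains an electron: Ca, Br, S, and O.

O is in period 2, group 16; S is in period 3, group 16; Ca is in period 4, group 2; Br is in period 4, group 17.
EA tends to increase across a period and decrease down a group, though the pattern is less regular than for IE or radius.
These span different periods and groups, so the two trends combine.
O > Ca: both effects reinforce here, so O is clearly the higher of the two.
S > O: this pair runs against the simple trend — see the exception note.
Br > S: period and group pull opposite ways; the across-period shift dominates (325 vs 200 kJ/mol).
Note the exception: S has a higher electron affinity than O, contrary to the simple trend — the compact 2p subshell of O repels the added electron more than S's larger 3p does.
Approximate values (kJ/mol): O 141, S 200, Ca 2, Br 325.
So from lowest to highest: Ca < O < S < Br.

Ca < O < S < Br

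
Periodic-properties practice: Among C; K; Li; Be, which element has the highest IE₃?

Be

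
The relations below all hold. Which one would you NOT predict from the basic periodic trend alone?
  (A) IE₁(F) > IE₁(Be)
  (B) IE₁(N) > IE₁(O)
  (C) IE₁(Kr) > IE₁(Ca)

(B)

The general trend: IE₁ increases across a period and decreases down a group.
(A) F (period 2, group 17) vs Be (period 2, group 2): the stated order agrees with the simple trend.
(B) N (period 2, group 15) vs O (period 2, group 16): the stated order contradicts the simple trend.
(C) Kr (period 4, group 18) vs Ca (period 4, group 2): the stated order agrees with the simple trend.
The exception is (B): pairing an electron in O's 2p⁴ costs repulsion energy, so O ionizes more easily than half-filled N (2p³).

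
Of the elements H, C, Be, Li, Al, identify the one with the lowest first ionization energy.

H is in period 1, group 1; Li is in period 2, group 1; Be is in period 2, group 2; C is in period 2, group 14; Al is in period 3, group 13.
Removing the outermost electron gets harder across a period and easier down a group.
Neither a single period nor a single group — weigh both effects.
Al > Li: period and group pull opposite ways; the across-period shift dominates (578 vs 520 kJ/mol).
Be > Al: period and group pull opposite ways; the down-group shift dominates (900 vs 578 kJ/mol).
C > Be: both are in period 2; the period trend gives C the larger value.
H > C: period and group pull opposite ways; the down-group shift dominates (1312 vs 1086 kJ/mol).
Tabulated first ionization energy (kJ/mol): H 1312, Li 520, Be 900, C 1086, Al 578.
The lowest first ionization energy among these belongs to Li.

Li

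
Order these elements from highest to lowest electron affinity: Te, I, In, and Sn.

I > Te > Sn > In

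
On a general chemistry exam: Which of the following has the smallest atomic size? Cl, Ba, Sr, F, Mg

F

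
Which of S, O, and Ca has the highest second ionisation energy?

After 1 electron has been removed, what remains? S⁺ still has 5 valence electrons; O⁺ still has 5 valence electrons; Ca⁺ still has 1 valence electron.
All are still removing valence electrons, so compare the +1 ions as you would atoms: IE_2 generally rises across a period (higher Z_eff) and falls down a group (larger shell), subject to the usual subshell exceptions.
Valence configurations: S⁺ [Ne]3s²3p³, O⁺ [He]2s²2p³, Ca⁺ [Ar]4s¹.
The numbers (kJ/mol): S 2252, O 3388, Ca 1145.
Overall IE_2 order: Ca < S < O.

O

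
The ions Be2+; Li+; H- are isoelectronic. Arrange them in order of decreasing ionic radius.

H- > Li+ > Be2+

All of these have 2 electrons, so size is governed by nuclear charge alone: the more protons, the stronger the pull on the same electron cloud, and the smaller the ion.
Nuclear charges: Be2+ (Z=4), Li+ (Z=3), H- (Z=1).
Largest to smallest: H- > Li+ > Be2+.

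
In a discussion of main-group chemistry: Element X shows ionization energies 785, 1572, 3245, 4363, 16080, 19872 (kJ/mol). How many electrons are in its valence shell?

Look for the largest jump between consecutive ionization energies: IE5/IE4 ≈ 3.7, far larger than any earlier ratio.
That jump marks the point where a core electron is being removed. So the atom has 4 valence electrons.

4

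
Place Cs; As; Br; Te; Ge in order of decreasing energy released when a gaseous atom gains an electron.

Br > Te > Ge > As > Cs

Ge is in period 4, group 14; As is in period 4, group 15; Br is in period 4, group 17; Te is in period 5, group 16; Cs is in period 6, group 1.
Atoms with high Z_eff and room in the valence shell (especially the halogens) have the most exothermic electron affinities.
Neither a single period nor a single group — weigh both effects.
As > Cs: relative to Cs, both the across-period and down-group shifts push As's electron affinity up.
Ge > As: this pair runs against the simple trend — see the exception note.
Te > Ge: the two effects oppose for this pair; the across-period effect wins (190 vs 119 kJ/mol).
Br > Te: both effects reinforce here, so Br is clearly the higher of the two.
Note the exception: Ge has a higher electron affinity than As, contrary to the simple trend — adding an electron to As's half-filled 4p³ is unfavourable, so Ge (4p²) has the more exothermic EA.
Tabulated electron affinity (kJ/mol): Ge 119, As 78, Br 325, Te 190, Cs 46.
So from highest to lowest: Br > Te > Ge > As > Cs.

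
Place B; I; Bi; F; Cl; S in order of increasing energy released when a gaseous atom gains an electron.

B is in period 2, group 13; F is in period 2, group 17; S is in period 3, group 16; Cl is in period 3, group 17; I is in period 5, group 17; Bi is in period 6, group 15.
Adding an electron releases more energy for atoms nearer the top right (short of the noble gases).
Neither a single period nor a single group — weigh both effects.
Bi > B: period and group pull opposite ways; the across-period shift dominates (91 vs 27 kJ/mol).
S > Bi: relative to Bi, both the across-period and down-group shifts push S's electron affinity up.
I > S: the two effects oppose for this pair; the across-period effect wins (295 vs 200 kJ/mol).
F > I: they share group 17; the group trend gives F the larger value.
Cl > F: this pair runs against the simple trend — see the exception note.
Note the exception: Cl has a higher electron affinity than F, contrary to the simple trend — F's small 2p subshell makes the incoming electron feel strong e⁻–e⁻ repulsion, so Cl actually releases more energy on gaining an electron.
For reference (kJ/mol): B 27, F 328, S 200, Cl 349, I 295, Bi 91.
So from lowest to highest: B < Bi < S < I < F < Cl.

B < Bi < S < I < F < Cl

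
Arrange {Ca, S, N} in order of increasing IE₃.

S < N < Ca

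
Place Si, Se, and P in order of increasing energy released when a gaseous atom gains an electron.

P, Si, Se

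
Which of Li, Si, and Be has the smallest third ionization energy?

Si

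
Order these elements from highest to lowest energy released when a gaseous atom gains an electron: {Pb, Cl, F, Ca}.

Cl, F, Pb, Ca

F is in period 2, group 17; Cl is in period 3, group 17; Ca is in period 4, group 2; Pb is in period 6, group 14.
Adding an electron releases more energy for atoms nearer the top right (short of the noble gases).
These span different periods and groups, so the two trends combine.
Pb > Ca: the two effects oppose for this pair; the across-period effect wins (35 vs 2 kJ/mol).
F > Pb: relative to Pb, both the across-period and down-group shifts push F's electron affinity up.
Cl > F: this pair runs against the simple trend — see the exception note.
Note the exception: Cl has a higher electron affinity than F, contrary to the simple trend — F's small 2p subshell makes the incoming electron feel strong e⁻–e⁻ repulsion, so Cl actually releases more energy on gaining an electron.
Tabulated electron affinity (kJ/mol): F 328, Cl 349, Ca 2, Pb 35.
So from highest to lowest: Cl > F > Pb > Ca.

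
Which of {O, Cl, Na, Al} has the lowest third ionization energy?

Consider each +2 ion: O²⁺ still has 4 valence electrons; Cl²⁺ still has 5 valence electrons; Na²⁺ is already 1 electron into the core; Al²⁺ still has 1 valence electron.
Core electrons are held far more tightly than valence electrons, so Na tops the IE_3 order.
Valence configurations: O²⁺ [He]2s²2p², Cl²⁺ [Ne]3s²3p³, Al²⁺ [Ne]3s¹.
Tabulated IE_3 (kJ/mol): O 5300, Cl 3822, Na 6910, Al 2745.
So the third ionization energies run Al < Cl < O < Na.

Al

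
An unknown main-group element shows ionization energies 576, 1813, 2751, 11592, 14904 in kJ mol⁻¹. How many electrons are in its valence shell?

3

Look for the largest jump between consecutive ionization energies: IE4/IE3 ≈ 4.2, far larger than any earlier ratio.
That jump marks the point where a core electron is being removed. So the atom has 3 valence electrons.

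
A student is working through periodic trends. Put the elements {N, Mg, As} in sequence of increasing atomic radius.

N < As < Mg

N is in period 2, group 15; Mg is in period 3, group 2; As is in period 4, group 15.
Atomic radius shrinks across a period as nuclear charge pulls the same shell inward, and grows down a group as new shells are added.
These span different periods and groups, so the two trends combine.
As > N: they share group 15; the group trend gives As the larger value.
Mg > As: the two effects oppose for this pair; the across-period effect wins (139 vs 121 pm).
Approximate values (pm): N 71, Mg 139, As 121.
So from smallest to largest: N < As < Mg.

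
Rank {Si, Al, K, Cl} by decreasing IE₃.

K, Cl, Si, Al

After 2 electrons have been removed, what remains? Si²⁺ still has 2 valence electrons; Al²⁺ still has 1 valence electron; K²⁺ is already 1 electron into the core; Cl²⁺ still has 5 valence electrons.
Breaking into a closed-shell core is much more expensive than removing a leftover valence electron — K has the largest IE_3 here.
Valence configurations: Si²⁺ [Ne]3s², Al²⁺ [Ne]3s¹, Cl²⁺ [Ne]3s²3p³.
Tabulated IE_3 (kJ/mol): Si 3232, Al 2745, K 4420, Cl 3822.
Putting it together, IE_3: Al < Si < Cl < K.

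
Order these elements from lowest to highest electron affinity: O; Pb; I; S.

Pb < O < S < I

O is in period 2, group 16; S is in period 3, group 16; I is in period 5, group 17; Pb is in period 6, group 14.
Atoms with high Z_eff and room in the valence shell (especially the halogens) have the most exothermic electron affinities.
Here both period and group differ, so the two effects have to be weighed against each other.
O > Pb: relative to Pb, both the across-period and down-group shifts push O's electron affinity up.
S > O: this pair runs against the simple trend — see the exception note.
I > S: period and group pull opposite ways; the across-period shift dominates (295 vs 200 kJ/mol).
Note the exception: S has a higher electron affinity than O, contrary to the simple trend — the compact 2p subshell of O repels the added electron more than S's larger 3p does.
For reference (kJ/mol): O 141, S 200, I 295, Pb 35.
So from lowest to highest: Pb < O < S < I.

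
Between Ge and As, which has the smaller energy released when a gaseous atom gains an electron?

Electron affinity generally becomes more exothermic across a period toward the halogens and less exothermic down a group.
All lie in period 4; the across-period trend (electron affinity increases left to right) applies, with the exception below.
Note the exception: Ge has a higher electron affinity than As, contrary to the simple trend — adding an electron to As's half-filled 4p³ is unfavourable, so Ge (4p²) has the more exothermic EA.
Tabulated electron affinity (kJ/mol): Ge 119, As 78.
So As has the smaller energy released when a gaseous atom gains an electron (As < Ge).

As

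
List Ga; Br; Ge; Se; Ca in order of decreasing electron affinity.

Br > Se > Ge > Ga > Ca

Adding an electron releases more energy for atoms nearer the top right (short of the noble gases).
All lie in period 4, so electron affinity increases left to right.
So from highest to lowest: Br > Se > Ge > Ga > Ca.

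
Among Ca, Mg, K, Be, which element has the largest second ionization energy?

IE_2 is the cost of taking one more electron from the +1 cation: Ca⁺ still has 1 valence electron; Mg⁺ still has 1 valence electron; K⁺ is the bare [Ar] core; Be⁺ still has 1 valence electron.
Core electrons are held far more tightly than valence electrons, so K tops the IE_2 order.
Valence configurations: Ca⁺ [Ar]4s¹, Mg⁺ [Ne]3s¹, Be⁺ [He]2s¹.
Approximate IE_2 values (kJ/mol): Ca 1145, Mg 1451, K 3052, Be 1757.
So the second ionization energies run Ca < Mg < Be < K.

K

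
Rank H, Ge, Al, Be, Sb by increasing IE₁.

H is in period 1, group 1; Be is in period 2, group 2; Al is in period 3, group 13; Ge is in period 4, group 14; Sb is in period 5, group 15.
First ionization energy rises across a period (greater Z_eff holds electrons more tightly) and falls down a group (valence electrons are farther from the nucleus).
A diagonal step moves right (one effect) and down (the opposite effect) at once.
Ge > Al: the two effects oppose for this pair; the across-period effect wins (762 vs 578 kJ/mol).
Sb > Ge: period and group pull opposite ways; the across-period shift dominates (831 vs 762 kJ/mol).
Be > Sb: period and group pull opposite ways; the down-group shift dominates (900 vs 831 kJ/mol).
H > Be: the two effects oppose for this pair; the down-group effect wins (1312 vs 900 kJ/mol).
For reference (kJ/mol): H 1312, Be 900, Al 578, Ge 762, Sb 831.
So from lowest to highest: Al < Ge < Sb < Be < H.

Al < Ge < Sb < Be < H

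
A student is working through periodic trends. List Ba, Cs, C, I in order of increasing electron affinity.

Ba < Cs < C < I

C is in period 2, group 14; I is in period 5, group 17; Cs is in period 6, group 1; Ba is in period 6, group 2.
Atoms with high Z_eff and room in the valence shell (especially the halogens) have the most exothermic electron affinities.
Here both period and group differ, so the two effects have to be weighed against each other.
Cs > Ba: this pair runs against the simple trend — see the exception note.
C > Cs: both effects reinforce here, so C is clearly the higher of the two.
I > C: period and group pull opposite ways; the across-period shift dominates (295 vs 122 kJ/mol).
Note the exception: Cs has a higher electron affinity than Ba, contrary to the simple trend — adding an electron to Ba (ns²) has to open a new, higher-energy np subshell, which is unfavourable.
Tabulated electron affinity (kJ/mol): C 122, I 295, Cs 46, Ba 14.
So from lowest to highest: Ba < Cs < C < I.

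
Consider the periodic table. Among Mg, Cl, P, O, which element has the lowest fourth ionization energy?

P

After 3 electrons have been removed, what remains? Mg³⁺ is already 1 electron into the core; Cl³⁺ still has 4 valence electrons; P³⁺ still has 2 valence electrons; O³⁺ still has 3 valence electrons.
Pulling an electron out of a noble-gas core costs far more than removing a remaining valence electron, so Mg sits at the high end of IE_4.
Valence configurations: Cl³⁺ [Ne]3s²3p², P³⁺ [Ne]3s², O³⁺ [He]2s²2p¹.
Approximate IE_4 values (kJ/mol): Mg 10543, Cl 5159, P 4964, O 7469.
Hence IE_4: P < Cl < O < Mg.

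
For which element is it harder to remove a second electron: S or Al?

Consider each +1 ion: S⁺ still has 5 valence electrons; Al⁺ still has 2 valence electrons.
All are still removing valence electrons, so compare the +1 ions as you would atoms: IE_2 generally rises across a period (higher Z_eff) and falls down a group (larger shell), subject to the usual subshell exceptions.
Valence configurations: S⁺ [Ne]3s²3p³, Al⁺ [Ne]3s².
Approximate IE_2 values (kJ/mol): S 2252, Al 1817.
Overall IE_2 order: Al < S.

S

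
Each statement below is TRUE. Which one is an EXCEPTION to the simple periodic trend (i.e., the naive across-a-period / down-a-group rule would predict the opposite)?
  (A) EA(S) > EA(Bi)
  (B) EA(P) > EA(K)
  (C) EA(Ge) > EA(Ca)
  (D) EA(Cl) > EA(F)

(D)

The general trend: electron affinity increases across a period and decreases down a group.
(A) S (period 3, group 16) vs Bi (period 6, group 15): the stated order agrees with the simple trend.
(B) P (period 3, group 15) vs K (period 4, group 1): the stated order agrees with the simple trend.
(C) Ge (period 4, group 14) vs Ca (period 4, group 2): the stated order agrees with the simple trend.
(D) Cl (period 3, group 17) vs F (period 2, group 17): the stated order contradicts the simple trend.
The exception is (D): F's small 2p subshell makes the incoming electron feel strong e⁻–e⁻ repulsion, so Cl actually releases more energy on gaining an electron.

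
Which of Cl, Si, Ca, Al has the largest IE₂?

After 1 electron has been removed, what remains? Cl⁺ still has 6 valence electrons; Si⁺ still has 3 valence electrons; Ca⁺ still has 1 valence electron; Al⁺ still has 2 valence electrons.
All are still removing valence electrons, so compare the +1 ions as you would atoms: IE_2 generally rises across a period (higher Z_eff) and falls down a group (larger shell), subject to the usual subshell exceptions.
Valence configurations: Cl⁺ [Ne]3s²3p⁴, Si⁺ [Ne]3s²3p¹, Ca⁺ [Ar]4s¹, Al⁺ [Ne]3s².
Si⁺ loses a lone 3p electron whereas Al⁺ must break into a filled 3s² pair, so IE_2(Al) > IE_2(Si) even though Si has the higher nuclear charge.
The numbers (kJ/mol): Cl 2298, Si 1577, Ca 1145, Al 1817.
Hence IE_2: Ca < Si < Al < Cl.

Cl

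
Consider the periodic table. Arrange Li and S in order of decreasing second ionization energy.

Li, S

IE_2 is the cost of taking one more electron from the +1 cation: Li⁺ is the bare [He] core; S⁺ still has 5 valence electrons.
Core electrons are held far more tightly than valence electrons, so Li tops the IE_2 order.
The numbers (kJ/mol): Li 7298, S 2252.
Hence IE_2: S < Li.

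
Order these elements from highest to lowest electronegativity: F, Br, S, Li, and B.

F > Br > S > B > Li

Electronegativity increases across a period and decreases down a group, tracking effective nuclear charge and atomic size.
These span different periods and groups, so the two trends combine.
B > Li: B lies to the right of Li in period 2, so the across-period effect alone puts B higher.
S > B: period and group pull opposite ways; the across-period shift dominates (2.58 vs 2.04).
Br > S: period and group pull opposite ways; the across-period shift dominates (2.96 vs 2.58).
F > Br: they share group 17; the group trend gives F the larger value.
Approximate values (Pauling): Li 0.98, B 2.04, F 3.98, S 2.58, Br 2.96.
So from highest to lowest: F > Br > S > B > Li.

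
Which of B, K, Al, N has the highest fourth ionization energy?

IE_4 is the cost of taking one more electron from the +3 cation: B³⁺ is the bare [He] core; K³⁺ is already 2 electrons into the core; Al³⁺ is the bare [Ne] core; N³⁺ still has 2 valence electrons.
Usually core removal costs more than valence removal, but here the competition is close: a tightly held n=2 valence electron can cost more to remove than an n=3 core electron, so the actual values have to decide it.
Tabulated IE_4 (kJ/mol): B 25026, K 5877, Al 11577, N 7475.
Overall IE_4 order: K < N < Al < B.

B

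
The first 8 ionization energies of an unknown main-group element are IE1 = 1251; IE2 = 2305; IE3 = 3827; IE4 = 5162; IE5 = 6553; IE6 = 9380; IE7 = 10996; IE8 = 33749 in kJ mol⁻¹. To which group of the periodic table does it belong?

Group 17

Look for the largest jump between consecutive ionization energies: IE8/IE7 ≈ 3.1, far larger than any earlier ratio.
That jump marks the point where a core electron is being removed. So the atom has 7 valence electrons.
A main-group element with 7 valence electrons is in group 17.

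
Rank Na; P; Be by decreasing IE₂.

Consider each +1 ion: Na⁺ is the bare [Ne] core; P⁺ still has 4 valence electrons; Be⁺ still has 1 valence electron.
Breaking into a closed-shell core is much more expensive than removing a leftover valence electron — Na has the largest IE_2 here.
Valence configurations: P⁺ [Ne]3s²3p², Be⁺ [He]2s¹.
The numbers (kJ/mol): Na 4562, P 1907, Be 1757.
Putting it together, IE_2: Be < P < Na.

Na > P > Be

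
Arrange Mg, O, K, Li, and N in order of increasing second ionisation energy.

Mg < N < K < O < Li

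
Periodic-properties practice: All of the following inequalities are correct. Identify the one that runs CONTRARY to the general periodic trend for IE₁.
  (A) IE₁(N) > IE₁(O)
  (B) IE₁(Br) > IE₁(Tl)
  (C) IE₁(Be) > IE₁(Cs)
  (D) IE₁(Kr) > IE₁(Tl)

The general trend: IE₁ increases across a period and decreases down a group.
(A) N (period 2, group 15) vs O (period 2, group 16): the stated order contradicts the simple trend.
(B) Br (period 4, group 17) vs Tl (period 6, group 13): the stated order agrees with the simple trend.
(C) Be (period 2, group 2) vs Cs (period 6, group 1): the stated order agrees with the simple trend.
(D) Kr (period 4, group 18) vs Tl (period 6, group 13): the stated order agrees with the simple trend.
The exception is (A): pairing an electron in O's 2p⁴ costs repulsion energy, so O ionizes more easily than half-filled N (2p³).

(A)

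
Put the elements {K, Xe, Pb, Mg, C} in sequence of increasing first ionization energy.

K < Pb < Mg < C < Xe

C is in period 2, group 14; Mg is in period 3, group 2; K is in period 4, group 1; Xe is in period 5, group 18; Pb is in period 6, group 14.
First ionization energy rises across a period (greater Z_eff holds electrons more tightly) and falls down a group (valence electrons are farther from the nucleus).
Neither a single period nor a single group — weigh both effects.
Pb > K: the two effects oppose for this pair; the across-period effect wins (716 vs 419 kJ/mol).
Mg > Pb: period and group pull opposite ways; the down-group shift dominates (738 vs 716 kJ/mol).
C > Mg: both effects reinforce here, so C is clearly the higher of the two.
Xe > C: period and group pull opposite ways; the across-period shift dominates (1170 vs 1086 kJ/mol).
Tabulated first ionization energy (kJ/mol): C 1086, Mg 738, K 419, Xe 1170, Pb 716.
So from lowest to highest: K < Pb < Mg < C < Xe.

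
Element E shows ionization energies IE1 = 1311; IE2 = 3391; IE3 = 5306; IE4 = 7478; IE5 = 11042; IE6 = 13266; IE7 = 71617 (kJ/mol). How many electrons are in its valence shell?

Look for the largest jump between consecutive ionization energies: IE7/IE6 ≈ 5.4, far larger than any earlier ratio.
That jump marks the point where a core electron is being removed. So the atom has 6 valence electrons.

6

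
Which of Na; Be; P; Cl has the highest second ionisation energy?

After 1 electron has been removed, what remains? Na⁺ is the bare [Ne] core; Be⁺ still has 1 valence electron; P⁺ still has 4 valence electrons; Cl⁺ still has 6 valence electrons.
Core electrons are held far more tightly than valence electrons, so Na tops the IE_2 order.
Valence configurations: Be⁺ [He]2s¹, P⁺ [Ne]3s²3p², Cl⁺ [Ne]3s²3p⁴.
Approximate IE_2 values (kJ/mol): Na 4562, Be 1757, P 1907, Cl 2298.
Putting it together, IE_2: Be < P < Cl < Na.

Na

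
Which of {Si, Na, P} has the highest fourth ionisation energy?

Consider each +3 ion: Si³⁺ still has 1 valence electron; Na³⁺ is already 2 electrons into the core; P³⁺ still has 2 valence electrons.
Breaking into a closed-shell core is much more expensive than removing a leftover valence electron — Na has the largest IE_4 here.
Valence configurations: Si³⁺ [Ne]3s¹, P³⁺ [Ne]3s².
Tabulated IE_4 (kJ/mol): Si 4356, Na 9543, P 4964.
Putting it together, IE_4: Si < P < Na.

Na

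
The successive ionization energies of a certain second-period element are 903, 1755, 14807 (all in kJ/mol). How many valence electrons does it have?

2

Look for the largest jump between consecutive ionization energies: IE3/IE2 ≈ 8.4, far larger than any earlier ratio.
That jump marks the point where a core electron is being removed. So the atom has 2 valence electrons.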